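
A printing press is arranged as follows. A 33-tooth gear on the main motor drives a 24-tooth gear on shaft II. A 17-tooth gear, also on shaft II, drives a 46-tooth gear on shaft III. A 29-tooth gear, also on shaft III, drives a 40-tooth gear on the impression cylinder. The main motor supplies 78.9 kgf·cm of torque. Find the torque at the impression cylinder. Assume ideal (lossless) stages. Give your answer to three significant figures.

214 kgf·cm

Gear mesh: ratio = 24/33 = 0.72727; torque at shaft II = 78.9 × 0.72727 = 57.382 kgf·cm.
Gear mesh: ratio = 46/17 = 2.7059; torque at shaft III = 57.382 × 2.7059 = 155.27 kgf·cm.
Gear mesh: ratio = 40/29 = 1.3793; torque at the impression cylinder = 155.27 × 1.3793 = 214.16 kgf·cm.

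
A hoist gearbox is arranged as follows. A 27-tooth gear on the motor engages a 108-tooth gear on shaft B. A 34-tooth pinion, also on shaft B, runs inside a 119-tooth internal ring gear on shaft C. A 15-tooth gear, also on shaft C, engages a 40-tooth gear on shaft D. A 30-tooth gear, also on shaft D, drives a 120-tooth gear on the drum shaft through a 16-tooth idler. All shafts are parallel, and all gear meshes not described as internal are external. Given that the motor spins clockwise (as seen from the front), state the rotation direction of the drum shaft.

clockwise

the motor → shaft B: external mesh, 1 reversal → CCW.
shaft B → shaft C: internal mesh, same direction → CCW.
shaft C → shaft D: external mesh, 1 reversal → CW.
shaft D → the drum shaft: driver → idler → driven is 2 external meshes, 2 reversals → CW.
4 reversals in total — an even number — so the drum shaft turns the same way as the motor.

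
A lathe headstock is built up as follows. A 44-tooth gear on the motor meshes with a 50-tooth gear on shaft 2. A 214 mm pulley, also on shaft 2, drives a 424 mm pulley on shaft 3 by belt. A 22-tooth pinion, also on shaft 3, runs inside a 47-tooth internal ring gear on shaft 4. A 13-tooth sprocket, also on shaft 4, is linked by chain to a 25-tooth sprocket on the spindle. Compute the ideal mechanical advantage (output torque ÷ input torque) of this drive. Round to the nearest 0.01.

9.25

Each stage contributes driven/driver: gear mesh 50/44 = 1.1364, belt 424/214 = 1.9813, internal gear 47/22 = 2.1364, chain 25/13 = 1.9231.
Overall: 1.1364 × 1.9813 × 2.1364 × 1.9231 = 9.25.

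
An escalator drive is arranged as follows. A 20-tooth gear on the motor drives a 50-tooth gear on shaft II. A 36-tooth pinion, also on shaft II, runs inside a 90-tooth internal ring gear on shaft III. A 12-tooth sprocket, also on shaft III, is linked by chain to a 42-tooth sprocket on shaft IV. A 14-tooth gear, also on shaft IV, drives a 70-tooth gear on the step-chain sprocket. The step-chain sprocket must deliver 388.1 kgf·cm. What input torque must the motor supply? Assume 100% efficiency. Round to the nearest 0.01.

Overall ratio R = 2.5 × 2.5 × 3.5 × 5 = 109.38.
Input torque = output torque / R = 388.1 / 109.38 = 3.5483 kgf·cm.

3.55 kgf·cm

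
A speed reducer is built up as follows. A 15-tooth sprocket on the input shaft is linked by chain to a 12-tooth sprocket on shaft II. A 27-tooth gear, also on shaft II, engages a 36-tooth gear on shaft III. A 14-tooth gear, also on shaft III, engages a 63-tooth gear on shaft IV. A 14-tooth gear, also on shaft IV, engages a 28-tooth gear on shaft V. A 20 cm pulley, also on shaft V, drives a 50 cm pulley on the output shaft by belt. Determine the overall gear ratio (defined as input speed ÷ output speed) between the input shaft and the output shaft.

Each stage contributes driven/driver: chain 12/15 = 0.8, gear mesh 36/27 = 1.3333, gear mesh 63/14 = 4.5, gear mesh 28/14 = 2, belt 50/20 = 2.5.
Overall: 0.8 × 1.3333 × 4.5 × 2 × 2.5 = 24.

24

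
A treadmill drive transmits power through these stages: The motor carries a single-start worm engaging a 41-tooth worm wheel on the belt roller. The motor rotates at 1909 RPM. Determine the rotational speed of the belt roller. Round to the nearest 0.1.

46.6 RPM

Worm: ratio = 41/1 = 41, so the belt roller turns at 1909 / 41 = 46.561 RPM.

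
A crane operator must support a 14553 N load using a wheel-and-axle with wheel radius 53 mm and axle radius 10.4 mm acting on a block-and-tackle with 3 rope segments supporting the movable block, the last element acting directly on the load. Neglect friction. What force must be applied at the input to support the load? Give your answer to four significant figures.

Wheel-and-axle MA = R/r = 53/10.4 = 5.0962.
Block-and-tackle MA = number of supporting rope parts = 3.
Combined ideal MA = 5.0962 × 3 = 15.288.
Effort = load / MA = 14553 / 15.288 = 951.89 N.

951.9 N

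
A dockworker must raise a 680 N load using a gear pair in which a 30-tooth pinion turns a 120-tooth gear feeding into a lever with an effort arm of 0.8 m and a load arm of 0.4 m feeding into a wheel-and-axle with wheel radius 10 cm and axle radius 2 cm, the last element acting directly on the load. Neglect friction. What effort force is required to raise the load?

17 N

Gear pair MA = 120/30 = 4.
Lever MA = effort arm / load arm = 0.8/0.4 = 2.
Wheel-and-axle MA = R/r = 10/2 = 5.
Combined ideal MA = 4 × 2 × 5 = 40.
Effort = load / MA = 680 / 40 = 17 N.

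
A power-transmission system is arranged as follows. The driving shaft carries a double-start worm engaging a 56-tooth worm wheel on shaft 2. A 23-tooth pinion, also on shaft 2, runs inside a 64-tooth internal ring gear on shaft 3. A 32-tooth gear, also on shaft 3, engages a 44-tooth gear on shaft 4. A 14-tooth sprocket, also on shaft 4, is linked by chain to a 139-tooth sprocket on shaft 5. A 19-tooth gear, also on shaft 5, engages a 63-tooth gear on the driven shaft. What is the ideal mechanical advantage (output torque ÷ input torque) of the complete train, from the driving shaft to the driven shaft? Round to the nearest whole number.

3527

Each stage contributes driven/driver: worm 56/2 = 28, internal gear 64/23 = 2.7826, gear mesh 44/32 = 1.375, chain 139/14 = 9.9286, gear mesh 63/19 = 3.3158.
Overall: 28 × 2.7826 × 1.375 × 9.9286 × 3.3158 = 3526.8.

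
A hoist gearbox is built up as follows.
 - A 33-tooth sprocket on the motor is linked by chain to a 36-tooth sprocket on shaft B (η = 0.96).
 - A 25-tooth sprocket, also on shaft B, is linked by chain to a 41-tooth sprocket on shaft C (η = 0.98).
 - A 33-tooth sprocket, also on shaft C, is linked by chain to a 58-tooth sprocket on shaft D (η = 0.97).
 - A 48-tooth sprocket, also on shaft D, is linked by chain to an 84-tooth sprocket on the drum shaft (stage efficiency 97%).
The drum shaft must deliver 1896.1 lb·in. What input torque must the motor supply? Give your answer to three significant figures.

Overall ratio R = 1.0909 × 1.64 × 1.7576 × 1.75 = 5.5028; overall efficiency η = 0.96 × 0.98 × 0.97 × 0.97 = 0.8852.
Input torque = output torque / (R × η) = 1896.1 / (5.5028 × 0.8852) = 389.26 lb·in.

389 lb·in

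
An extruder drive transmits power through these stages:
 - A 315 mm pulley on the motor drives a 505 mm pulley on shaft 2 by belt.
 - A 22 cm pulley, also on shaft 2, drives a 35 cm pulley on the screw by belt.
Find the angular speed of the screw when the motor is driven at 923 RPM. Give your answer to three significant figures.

Belt: ratio = 505/315 = 1.6032, so shaft 2 turns at 923 / 1.6032 = 575.73 RPM.
Belt: ratio = 35/22 = 1.5909, so the screw turns at 575.73 / 1.5909 = 361.89 RPM.

362 RPM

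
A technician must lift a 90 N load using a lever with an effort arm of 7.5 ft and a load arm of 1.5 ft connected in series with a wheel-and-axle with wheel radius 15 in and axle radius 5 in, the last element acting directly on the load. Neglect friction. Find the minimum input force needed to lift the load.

Lever MA = effort arm / load arm = 7.5/1.5 = 5.
Wheel-and-axle MA = R/r = 15/5 = 3.
Combined ideal MA = 5 × 3 = 15.
Effort = load / MA = 90 / 15 = 6 N.

6 N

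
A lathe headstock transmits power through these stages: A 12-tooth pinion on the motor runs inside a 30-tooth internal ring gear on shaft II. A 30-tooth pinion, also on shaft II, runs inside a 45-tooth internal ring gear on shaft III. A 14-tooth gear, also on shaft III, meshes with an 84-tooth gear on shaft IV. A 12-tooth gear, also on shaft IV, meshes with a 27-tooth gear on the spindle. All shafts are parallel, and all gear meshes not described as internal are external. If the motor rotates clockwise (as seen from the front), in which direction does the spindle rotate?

the motor → shaft II: internal mesh, same direction → CW.
shaft II → shaft III: internal mesh, same direction → CW.
shaft III → shaft IV: external mesh, 1 reversal → CCW.
shaft IV → the spindle: external mesh, 1 reversal → CW.
2 reversals in total — an even number — so the spindle turns the same way as the motor.

clockwise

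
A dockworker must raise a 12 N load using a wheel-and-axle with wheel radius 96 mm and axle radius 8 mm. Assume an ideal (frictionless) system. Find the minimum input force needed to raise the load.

1 N

Wheel-and-axle MA = R/r = 96/8 = 12.
Effort = load / MA = 12 / 12 = 1 N.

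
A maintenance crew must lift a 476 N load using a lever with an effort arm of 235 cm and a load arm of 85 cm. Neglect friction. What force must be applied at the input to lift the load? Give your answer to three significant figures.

Lever MA = effort arm / load arm = 235/85 = 2.7647.
Effort = load / MA = 476 / 2.7647 = 172.17 N.

172 N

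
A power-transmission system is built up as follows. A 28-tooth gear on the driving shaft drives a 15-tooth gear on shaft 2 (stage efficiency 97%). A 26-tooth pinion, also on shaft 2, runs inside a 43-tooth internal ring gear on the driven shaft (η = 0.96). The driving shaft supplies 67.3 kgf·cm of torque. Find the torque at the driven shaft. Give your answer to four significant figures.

55.52 kgf·cm

Gear mesh: ratio = 15/28 = 0.53571; torque at shaft 2 = 67.3 × 0.53571 × 0.97 = 34.972 kgf·cm.
Internal gear: ratio = 43/26 = 1.6538; torque at the driven shaft = 34.972 × 1.6538 × 0.96 = 55.525 kgf·cm.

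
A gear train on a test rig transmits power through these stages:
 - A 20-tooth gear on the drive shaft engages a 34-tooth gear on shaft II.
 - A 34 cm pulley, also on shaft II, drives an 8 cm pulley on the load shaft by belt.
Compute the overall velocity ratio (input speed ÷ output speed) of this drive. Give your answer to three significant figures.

0.400

Each stage contributes driven/driver: gear mesh 34/20 = 1.7, belt 8/34 = 0.23529.
Overall: 1.7 × 0.23529 = 0.4.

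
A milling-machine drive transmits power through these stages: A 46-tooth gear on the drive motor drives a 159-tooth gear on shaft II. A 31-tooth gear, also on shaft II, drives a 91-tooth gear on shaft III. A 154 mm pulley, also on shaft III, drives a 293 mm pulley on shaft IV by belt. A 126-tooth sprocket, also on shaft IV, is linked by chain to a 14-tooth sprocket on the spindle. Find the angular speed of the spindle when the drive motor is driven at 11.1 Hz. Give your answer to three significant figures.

the drive motor → shaft II (gear mesh, 159/46): 11.1 ÷ 3.4565 = 3.2113 Hz
shaft II → shaft III (gear mesh, 91/31): 3.2113 ÷ 2.9355 = 1.094 Hz
shaft III → shaft IV (belt, 293/154): 1.094 ÷ 1.9026 = 0.57499 Hz
shaft IV → the spindle (chain, 14/126): 0.57499 ÷ 0.11111 = 5.1749 Hz

5.17 Hz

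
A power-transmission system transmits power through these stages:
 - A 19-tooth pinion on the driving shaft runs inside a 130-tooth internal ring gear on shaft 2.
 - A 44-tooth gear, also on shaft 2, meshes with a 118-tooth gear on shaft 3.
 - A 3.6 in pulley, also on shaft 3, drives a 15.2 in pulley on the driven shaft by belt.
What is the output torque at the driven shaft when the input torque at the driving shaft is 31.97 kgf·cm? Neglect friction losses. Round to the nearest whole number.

Internal gear: ratio = 130/19 = 6.8421; torque at shaft 2 = 31.97 × 6.8421 = 218.74 kgf·cm.
Gear mesh: ratio = 118/44 = 2.6818; torque at shaft 3 = 218.74 × 2.6818 = 586.63 kgf·cm.
Belt: ratio = 15.2/3.6 = 4.2222; torque at the driven shaft = 586.63 × 4.2222 = 2476.9 kgf·cm.

2477 kgf·cm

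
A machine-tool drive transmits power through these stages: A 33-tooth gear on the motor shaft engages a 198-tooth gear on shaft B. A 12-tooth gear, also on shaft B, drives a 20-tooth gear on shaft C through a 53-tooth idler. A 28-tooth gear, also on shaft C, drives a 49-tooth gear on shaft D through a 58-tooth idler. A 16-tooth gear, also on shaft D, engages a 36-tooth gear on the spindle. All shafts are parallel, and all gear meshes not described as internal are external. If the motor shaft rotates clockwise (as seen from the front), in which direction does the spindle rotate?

clockwise

the motor shaft → shaft B: external mesh, 1 reversal → CCW.
shaft B → shaft C: driver → idler → driven is 2 external meshes, 2 reversals → CCW.
shaft C → shaft D: driver → idler → driven is 2 external meshes, 2 reversals → CCW.
shaft D → the spindle: external mesh, 1 reversal → CW.
6 reversals in total — an even number — so the spindle turns the same way as the motor shaft.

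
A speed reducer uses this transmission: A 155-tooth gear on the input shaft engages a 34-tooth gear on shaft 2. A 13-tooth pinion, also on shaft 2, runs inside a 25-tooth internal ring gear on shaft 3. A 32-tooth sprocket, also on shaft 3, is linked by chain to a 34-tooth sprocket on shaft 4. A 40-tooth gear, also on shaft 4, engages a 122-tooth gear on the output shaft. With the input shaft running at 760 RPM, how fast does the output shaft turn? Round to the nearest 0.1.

556.0 RPM

Gear mesh: ratio = 34/155 = 0.21935, so shaft 2 turns at 760 / 0.21935 = 3464.7 RPM.
Internal gear: ratio = 25/13 = 1.9231, so shaft 3 turns at 3464.7 / 1.9231 = 1801.6 RPM.
Chain: ratio = 34/32 = 1.0625, so shaft 4 turns at 1801.6 / 1.0625 = 1695.7 RPM.
Gear mesh: ratio = 122/40 = 3.05, so the output shaft turns at 1695.7 / 3.05 = 555.96 RPM.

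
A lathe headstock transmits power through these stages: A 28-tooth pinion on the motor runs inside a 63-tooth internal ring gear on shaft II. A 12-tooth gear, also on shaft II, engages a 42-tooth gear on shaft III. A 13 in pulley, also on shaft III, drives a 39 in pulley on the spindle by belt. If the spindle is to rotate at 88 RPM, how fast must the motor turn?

Overall ratio R = 2.25 × 3.5 × 3 = 23.625.
Required input speed = output speed × R = 88 × 23.625 = 2079 RPM.

2079 RPM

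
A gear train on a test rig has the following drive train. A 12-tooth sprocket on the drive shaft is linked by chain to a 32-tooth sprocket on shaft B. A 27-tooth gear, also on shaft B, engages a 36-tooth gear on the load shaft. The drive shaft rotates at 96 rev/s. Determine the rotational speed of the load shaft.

chain 32/12 = 2.6667 → 96/2.6667 = 36 rev/s
gear mesh 36/27 = 1.3333 → 36/1.3333 = 27 rev/s

27 rev/s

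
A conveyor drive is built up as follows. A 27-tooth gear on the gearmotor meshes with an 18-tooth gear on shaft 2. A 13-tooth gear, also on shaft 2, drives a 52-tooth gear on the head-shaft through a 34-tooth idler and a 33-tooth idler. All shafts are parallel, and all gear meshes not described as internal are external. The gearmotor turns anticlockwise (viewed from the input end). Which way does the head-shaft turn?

the gearmotor → shaft 2: external mesh, 1 reversal → CW.
shaft 2 → the head-shaft: driver → idler → idler → driven is 3 external meshes, 3 reversals → CCW.
4 reversals in total — an even number — so the head-shaft turns the same way as the gearmotor.

anticlockwise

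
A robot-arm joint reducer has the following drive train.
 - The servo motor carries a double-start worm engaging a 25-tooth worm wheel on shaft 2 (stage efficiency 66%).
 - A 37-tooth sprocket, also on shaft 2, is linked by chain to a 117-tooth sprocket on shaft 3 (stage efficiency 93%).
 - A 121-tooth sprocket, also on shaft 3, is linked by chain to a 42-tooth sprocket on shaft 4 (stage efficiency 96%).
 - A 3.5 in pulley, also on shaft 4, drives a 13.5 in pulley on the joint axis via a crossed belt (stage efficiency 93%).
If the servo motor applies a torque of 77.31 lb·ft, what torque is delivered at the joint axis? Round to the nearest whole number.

After the worm (25/2): 77.31 × 12.5 × 0.66 = 637.81 lb·ft
After the chain (117/37): 637.81 × 3.1622 × 0.93 = 1875.7 lb·ft
After the chain (42/121): 1875.7 × 0.34711 × 0.96 = 625.02 lb·ft
After the belt (13.5/3.5): 625.02 × 3.8571 × 0.93 = 2242 lb·ft

2242 lb·ft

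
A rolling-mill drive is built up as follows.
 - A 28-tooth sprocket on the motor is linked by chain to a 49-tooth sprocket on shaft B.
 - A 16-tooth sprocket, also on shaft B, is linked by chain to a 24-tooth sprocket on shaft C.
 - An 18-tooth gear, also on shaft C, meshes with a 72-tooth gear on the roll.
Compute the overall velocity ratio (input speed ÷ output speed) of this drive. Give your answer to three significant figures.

10.5

Each stage contributes driven/driver: chain 49/28 = 1.75, chain 24/16 = 1.5, gear mesh 72/18 = 4.
Overall: 1.75 × 1.5 × 4 = 10.5.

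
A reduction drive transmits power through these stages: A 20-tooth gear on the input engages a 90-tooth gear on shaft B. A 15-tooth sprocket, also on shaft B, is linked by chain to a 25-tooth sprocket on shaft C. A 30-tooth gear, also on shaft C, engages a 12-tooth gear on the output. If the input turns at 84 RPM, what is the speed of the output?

Gear mesh: ratio = 90/20 = 4.5, so shaft B turns at 84 / 4.5 = 18.667 RPM.
Chain: ratio = 25/15 = 1.6667, so shaft C turns at 18.667 / 1.6667 = 11.2 RPM.
Gear mesh: ratio = 12/30 = 0.4, so the output turns at 11.2 / 0.4 = 28 RPM.

28 RPM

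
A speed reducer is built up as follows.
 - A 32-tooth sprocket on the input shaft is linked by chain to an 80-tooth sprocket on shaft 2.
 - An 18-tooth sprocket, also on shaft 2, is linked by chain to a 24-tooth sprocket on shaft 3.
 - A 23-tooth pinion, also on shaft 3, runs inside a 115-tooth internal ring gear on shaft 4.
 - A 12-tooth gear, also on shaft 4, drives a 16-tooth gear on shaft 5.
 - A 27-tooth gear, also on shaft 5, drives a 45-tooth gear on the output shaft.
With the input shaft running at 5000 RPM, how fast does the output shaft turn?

135 RPM

chain 80/32 = 2.5 → 5000/2.5 = 2000 RPM
chain 24/18 = 1.3333 → 2000/1.3333 = 1500 RPM
internal gear 115/23 = 5 → 1500/5 = 300 RPM
gear mesh 16/12 = 1.3333 → 300/1.3333 = 225 RPM
gear mesh 45/27 = 1.6667 → 225/1.6667 = 135 RPM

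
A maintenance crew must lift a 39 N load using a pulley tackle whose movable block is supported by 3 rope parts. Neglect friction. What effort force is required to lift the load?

13 N

Block-and-tackle MA = number of supporting rope parts = 3.
Effort = load / MA = 39 / 3 = 13 N.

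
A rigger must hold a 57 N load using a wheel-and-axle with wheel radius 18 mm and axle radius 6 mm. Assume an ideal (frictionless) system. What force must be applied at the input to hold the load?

Wheel-and-axle MA = R/r = 18/6 = 3.
Effort = load / MA = 57 / 3 = 19 N.

19 N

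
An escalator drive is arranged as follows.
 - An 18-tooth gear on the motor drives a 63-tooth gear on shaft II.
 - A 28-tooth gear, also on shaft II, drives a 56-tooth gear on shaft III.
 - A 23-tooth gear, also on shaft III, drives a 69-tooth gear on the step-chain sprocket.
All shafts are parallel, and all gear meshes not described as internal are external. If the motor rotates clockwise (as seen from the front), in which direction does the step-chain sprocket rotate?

counterclockwise

the motor → shaft II: external mesh, 1 reversal → CCW.
shaft II → shaft III: external mesh, 1 reversal → CW.
shaft III → the step-chain sprocket: external mesh, 1 reversal → CCW.
3 reversals in total — an odd number — so the step-chain sprocket turns opposite to the motor.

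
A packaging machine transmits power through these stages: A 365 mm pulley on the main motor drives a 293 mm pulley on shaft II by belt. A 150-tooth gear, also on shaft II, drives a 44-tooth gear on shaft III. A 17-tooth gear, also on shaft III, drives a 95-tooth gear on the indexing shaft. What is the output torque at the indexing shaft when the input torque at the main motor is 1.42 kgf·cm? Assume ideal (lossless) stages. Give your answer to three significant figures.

belt 293/365 = 0.80274 → τ = 1.42·0.80274 = 1.1399 kgf·cm
gear mesh 44/150 = 0.29333 → τ = 1.1399·0.29333 = 0.33437 kgf·cm
gear mesh 95/17 = 5.5882 → τ = 0.33437·5.5882 = 1.8685 kgf·cm

1.87 kgf·cm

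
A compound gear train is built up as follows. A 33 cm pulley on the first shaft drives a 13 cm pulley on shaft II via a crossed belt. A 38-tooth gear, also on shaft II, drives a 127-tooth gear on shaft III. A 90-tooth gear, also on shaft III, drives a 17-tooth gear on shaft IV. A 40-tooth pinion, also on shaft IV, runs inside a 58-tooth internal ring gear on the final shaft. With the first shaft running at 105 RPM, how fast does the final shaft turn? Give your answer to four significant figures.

belt 13/33 = 0.39394 → 105/0.39394 = 266.54 RPM
gear mesh 127/38 = 3.3421 → 266.54/3.3421 = 79.752 RPM
gear mesh 17/90 = 0.18889 → 79.752/0.18889 = 422.21 RPM
internal gear 58/40 = 1.45 → 422.21/1.45 = 291.18 RPM

291.2 RPM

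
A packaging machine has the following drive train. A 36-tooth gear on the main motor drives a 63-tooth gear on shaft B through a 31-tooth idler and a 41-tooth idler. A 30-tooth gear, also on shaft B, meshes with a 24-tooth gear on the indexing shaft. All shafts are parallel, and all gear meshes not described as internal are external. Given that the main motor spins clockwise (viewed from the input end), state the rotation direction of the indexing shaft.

clockwise

the main motor → shaft B: driver → idler → idler → driven is 3 external meshes, 3 reversals → CCW.
shaft B → the indexing shaft: external mesh, 1 reversal → CW.
4 reversals in total — an even number — so the indexing shaft turns the same way as the main motor.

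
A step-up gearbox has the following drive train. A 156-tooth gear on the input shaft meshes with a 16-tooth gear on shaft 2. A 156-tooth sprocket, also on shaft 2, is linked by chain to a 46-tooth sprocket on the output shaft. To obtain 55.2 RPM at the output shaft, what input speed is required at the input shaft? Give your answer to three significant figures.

Overall ratio R = 0.10256 × 0.29487 = 0.030243.
Required input speed = output speed × R = 55.2 × 0.030243 = 1.6694 RPM.

1.67 RPM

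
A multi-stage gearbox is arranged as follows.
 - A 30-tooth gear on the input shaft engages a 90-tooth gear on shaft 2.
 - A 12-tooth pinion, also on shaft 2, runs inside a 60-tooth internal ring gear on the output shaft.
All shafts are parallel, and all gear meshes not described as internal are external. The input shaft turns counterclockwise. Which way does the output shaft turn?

the input shaft → shaft 2: external mesh, 1 reversal → CW.
shaft 2 → the output shaft: internal mesh, same direction → CW.
1 reversal in total — an odd number — so the output shaft turns opposite to the input shaft.

clockwise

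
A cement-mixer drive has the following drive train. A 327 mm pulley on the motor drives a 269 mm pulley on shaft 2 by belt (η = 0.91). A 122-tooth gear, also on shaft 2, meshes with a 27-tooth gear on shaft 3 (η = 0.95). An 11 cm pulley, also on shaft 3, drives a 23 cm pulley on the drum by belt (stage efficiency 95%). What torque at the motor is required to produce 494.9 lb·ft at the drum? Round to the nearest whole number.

Overall ratio R = 0.82263 × 0.22131 × 2.0909 = 0.38067; overall efficiency η = 0.91 × 0.95 × 0.95 = 0.8213.
Input torque = output torque / (R × η) = 494.9 / (0.38067 × 0.8213) = 1583 lb·ft.

1583 lb·ft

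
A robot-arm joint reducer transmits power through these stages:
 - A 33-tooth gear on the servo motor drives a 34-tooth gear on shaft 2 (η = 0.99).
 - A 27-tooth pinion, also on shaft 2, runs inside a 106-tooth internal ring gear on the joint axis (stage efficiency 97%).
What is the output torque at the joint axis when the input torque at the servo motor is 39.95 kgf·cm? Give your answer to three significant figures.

gear mesh 34/33 = 1.0303 → τ = 39.95·1.0303·0.99 = 40.749 kgf·cm
internal gear 106/27 = 3.9259 → τ = 40.749·3.9259·0.97 = 155.18 kgf·cm

155 kgf·cm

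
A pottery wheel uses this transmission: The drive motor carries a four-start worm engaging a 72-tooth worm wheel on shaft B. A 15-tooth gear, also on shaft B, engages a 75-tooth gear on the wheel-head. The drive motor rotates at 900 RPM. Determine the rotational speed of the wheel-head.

10 RPM

the drive motor → shaft B (worm, 72/4): 900 ÷ 18 = 50 RPM
shaft B → the wheel-head (gear mesh, 75/15): 50 ÷ 5 = 10 RPM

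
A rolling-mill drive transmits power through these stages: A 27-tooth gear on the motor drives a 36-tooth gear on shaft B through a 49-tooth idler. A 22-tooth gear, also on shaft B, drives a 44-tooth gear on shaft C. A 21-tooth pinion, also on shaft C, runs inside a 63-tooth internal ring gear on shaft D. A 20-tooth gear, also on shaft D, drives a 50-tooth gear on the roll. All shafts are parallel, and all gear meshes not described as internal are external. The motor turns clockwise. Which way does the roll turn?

the motor → shaft B: driver → idler → driven is 2 external meshes, 2 reversals → CW.
shaft B → shaft C: external mesh, 1 reversal → CCW.
shaft C → shaft D: internal mesh, same direction → CCW.
shaft D → the roll: external mesh, 1 reversal → CW.
4 reversals in total — an even number — so the roll turns the same way as the motor.

clockwise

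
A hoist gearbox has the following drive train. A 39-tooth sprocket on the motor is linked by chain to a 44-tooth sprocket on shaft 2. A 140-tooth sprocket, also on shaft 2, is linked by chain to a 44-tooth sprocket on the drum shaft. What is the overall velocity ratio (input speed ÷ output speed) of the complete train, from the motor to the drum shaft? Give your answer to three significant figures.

Each stage contributes driven/driver: chain 44/39 = 1.1282, chain 44/140 = 0.31429.
Overall: 1.1282 × 0.31429 = 0.35458.

0.355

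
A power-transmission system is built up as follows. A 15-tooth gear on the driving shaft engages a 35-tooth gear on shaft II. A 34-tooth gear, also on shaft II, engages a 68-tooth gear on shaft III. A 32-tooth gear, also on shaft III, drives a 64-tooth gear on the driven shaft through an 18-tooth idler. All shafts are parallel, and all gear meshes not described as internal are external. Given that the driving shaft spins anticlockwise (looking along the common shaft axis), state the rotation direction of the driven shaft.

anticlockwise

the driving shaft → shaft II: external mesh, 1 reversal → CW.
shaft II → shaft III: external mesh, 1 reversal → CCW.
shaft III → the driven shaft: driver → idler → driven is 2 external meshes, 2 reversals → CCW.
4 reversals in total — an even number — so the driven shaft turns the same way as the driving shaft.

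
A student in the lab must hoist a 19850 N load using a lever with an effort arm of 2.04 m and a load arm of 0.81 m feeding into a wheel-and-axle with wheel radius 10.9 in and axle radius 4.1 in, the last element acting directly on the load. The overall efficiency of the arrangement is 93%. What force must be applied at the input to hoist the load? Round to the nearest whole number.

3188 N

Lever MA = effort arm / load arm = 2.04/0.81 = 2.5185.
Wheel-and-axle MA = R/r = 10.9/4.1 = 2.6585.
Combined ideal MA = 2.5185 × 2.6585 = 6.6956.
Actual MA = 6.6956 × 0.93 = 6.2269.
Effort = load / actual MA = 19850 / 6.2269 = 3187.8 N.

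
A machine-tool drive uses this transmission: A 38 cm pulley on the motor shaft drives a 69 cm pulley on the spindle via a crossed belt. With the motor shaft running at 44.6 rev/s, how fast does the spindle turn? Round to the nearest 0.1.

24.6 rev/s

Belt: ratio = 69/38 = 1.8158, so the spindle turns at 44.6 / 1.8158 = 24.562 rev/s.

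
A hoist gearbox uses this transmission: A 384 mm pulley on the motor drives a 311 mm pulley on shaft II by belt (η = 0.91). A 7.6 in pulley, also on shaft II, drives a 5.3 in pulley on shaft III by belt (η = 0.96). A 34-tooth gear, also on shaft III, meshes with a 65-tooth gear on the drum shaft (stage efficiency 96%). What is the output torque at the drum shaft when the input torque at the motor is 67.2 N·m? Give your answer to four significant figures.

60.85 N·m

belt 311/384 = 0.8099 → τ = 67.2·0.8099·0.91 = 49.527 N·m
belt 5.3/7.6 = 0.69737 → τ = 49.527·0.69737·0.96 = 33.157 N·m
gear mesh 65/34 = 1.9118 → τ = 33.157·1.9118·0.96 = 60.853 N·m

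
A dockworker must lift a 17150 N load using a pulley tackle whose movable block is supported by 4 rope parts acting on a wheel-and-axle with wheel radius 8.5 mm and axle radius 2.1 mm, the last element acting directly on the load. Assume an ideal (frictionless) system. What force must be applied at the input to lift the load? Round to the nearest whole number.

1059 N

Block-and-tackle MA = number of supporting rope parts = 4.
Wheel-and-axle MA = R/r = 8.5/2.1 = 4.0476.
Combined ideal MA = 4 × 4.0476 = 16.19.
Effort = load / MA = 17150 / 16.19 = 1059.3 N.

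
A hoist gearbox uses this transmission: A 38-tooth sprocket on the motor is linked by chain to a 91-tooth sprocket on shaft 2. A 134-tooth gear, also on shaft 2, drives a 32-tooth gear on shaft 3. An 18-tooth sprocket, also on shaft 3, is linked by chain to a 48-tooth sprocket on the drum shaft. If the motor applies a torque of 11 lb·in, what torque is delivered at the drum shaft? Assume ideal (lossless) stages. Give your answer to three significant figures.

16.8 lb·in

After the chain (91/38): 11 × 2.3947 = 26.342 lb·in
After the gear mesh (32/134): 26.342 × 0.23881 = 6.2907 lb·in
After the chain (48/18): 6.2907 × 2.6667 = 16.775 lb·in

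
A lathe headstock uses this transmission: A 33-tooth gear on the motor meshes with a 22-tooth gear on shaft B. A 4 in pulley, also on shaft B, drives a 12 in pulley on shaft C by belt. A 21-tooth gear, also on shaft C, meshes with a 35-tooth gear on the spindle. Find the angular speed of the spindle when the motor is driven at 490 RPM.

gear mesh 22/33 = 0.66667 → 490/0.66667 = 735 RPM
belt 12/4 = 3 → 735/3 = 245 RPM
gear mesh 35/21 = 1.6667 → 245/1.6667 = 147 RPM

147 RPM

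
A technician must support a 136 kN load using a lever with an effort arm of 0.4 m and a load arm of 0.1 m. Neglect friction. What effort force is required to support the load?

Lever MA = effort arm / load arm = 0.4/0.1 = 4.
Effort = load / MA = 136 / 4 = 34 kN.

34 kN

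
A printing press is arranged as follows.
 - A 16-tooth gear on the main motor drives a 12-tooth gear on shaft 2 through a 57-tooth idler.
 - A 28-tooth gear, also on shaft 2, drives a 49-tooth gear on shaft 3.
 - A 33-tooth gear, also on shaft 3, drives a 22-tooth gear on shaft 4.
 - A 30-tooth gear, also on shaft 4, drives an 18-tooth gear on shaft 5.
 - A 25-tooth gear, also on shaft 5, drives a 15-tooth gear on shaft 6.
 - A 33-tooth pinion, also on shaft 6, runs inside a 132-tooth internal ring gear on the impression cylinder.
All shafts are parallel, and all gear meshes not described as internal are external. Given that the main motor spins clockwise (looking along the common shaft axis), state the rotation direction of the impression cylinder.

the main motor → shaft 2: driver → idler → driven is 2 external meshes, 2 reversals → CW.
shaft 2 → shaft 3: external mesh, 1 reversal → CCW.
shaft 3 → shaft 4: external mesh, 1 reversal → CW.
shaft 4 → shaft 5: external mesh, 1 reversal → CCW.
shaft 5 → shaft 6: external mesh, 1 reversal → CW.
shaft 6 → the impression cylinder: internal mesh, same direction → CW.
6 reversals in total — an even number — so the impression cylinder turns the same way as the main motor.

clockwise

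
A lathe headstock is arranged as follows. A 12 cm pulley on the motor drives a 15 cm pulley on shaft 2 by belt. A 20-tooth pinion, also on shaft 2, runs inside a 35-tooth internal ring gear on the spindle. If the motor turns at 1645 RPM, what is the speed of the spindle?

752 RPM

Belt: ratio = 15/12 = 1.25, so shaft 2 turns at 1645 / 1.25 = 1316 RPM.
Internal gear: ratio = 35/20 = 1.75, so the spindle turns at 1316 / 1.75 = 752 RPM.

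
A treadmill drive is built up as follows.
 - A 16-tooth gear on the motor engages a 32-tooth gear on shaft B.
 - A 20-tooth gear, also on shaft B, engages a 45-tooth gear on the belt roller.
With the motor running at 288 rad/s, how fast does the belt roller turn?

the motor → shaft B (gear mesh, 32/16): 288 ÷ 2 = 144 rad/s
shaft B → the belt roller (gear mesh, 45/20): 144 ÷ 2.25 = 64 rad/s

64 rad/s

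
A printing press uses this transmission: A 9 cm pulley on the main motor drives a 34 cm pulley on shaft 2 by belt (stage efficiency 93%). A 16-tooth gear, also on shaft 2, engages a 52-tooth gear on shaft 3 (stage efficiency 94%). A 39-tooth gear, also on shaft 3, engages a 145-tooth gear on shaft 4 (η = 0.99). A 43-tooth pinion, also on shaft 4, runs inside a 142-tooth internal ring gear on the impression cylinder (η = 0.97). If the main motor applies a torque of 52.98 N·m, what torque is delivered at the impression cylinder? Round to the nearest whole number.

6705 N·m

After the belt (34/9): 52.98 × 3.7778 × 0.93 = 186.14 N·m
After the gear mesh (52/16): 186.14 × 3.25 × 0.94 = 568.65 N·m
After the gear mesh (145/39): 568.65 × 3.7179 × 0.99 = 2093.1 N·m
After the internal gear (142/43): 2093.1 × 3.3023 × 0.97 = 6704.6 N·m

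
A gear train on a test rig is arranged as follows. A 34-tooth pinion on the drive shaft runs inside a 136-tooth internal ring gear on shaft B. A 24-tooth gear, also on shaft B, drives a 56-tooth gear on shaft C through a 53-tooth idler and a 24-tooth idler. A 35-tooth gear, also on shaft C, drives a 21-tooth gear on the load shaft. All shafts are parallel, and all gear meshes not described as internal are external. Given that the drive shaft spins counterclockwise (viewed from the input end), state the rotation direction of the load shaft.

the drive shaft → shaft B: internal mesh, same direction → CCW.
shaft B → shaft C: driver → idler → idler → driven is 3 external meshes, 3 reversals → CW.
shaft C → the load shaft: external mesh, 1 reversal → CCW.
4 reversals in total — an even number — so the load shaft turns the same way as the drive shaft.

counterclockwise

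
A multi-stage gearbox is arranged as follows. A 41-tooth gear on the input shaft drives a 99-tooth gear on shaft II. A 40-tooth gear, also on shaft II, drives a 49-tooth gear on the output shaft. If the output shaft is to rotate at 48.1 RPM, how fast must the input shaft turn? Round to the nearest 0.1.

Overall ratio R = 2.4146 × 1.225 = 2.9579.
Required input speed = output speed × R = 48.1 × 2.9579 = 142.28 RPM.

142.3 RPM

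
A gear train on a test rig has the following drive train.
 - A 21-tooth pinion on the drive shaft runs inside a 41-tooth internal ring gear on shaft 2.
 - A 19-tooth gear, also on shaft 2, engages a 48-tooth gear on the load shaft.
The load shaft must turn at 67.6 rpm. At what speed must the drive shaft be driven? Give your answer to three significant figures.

Overall ratio R = 1.9524 × 2.5263 = 4.9323.
Required input speed = output speed × R = 67.6 × 4.9323 = 333.43 rpm.

333 rpm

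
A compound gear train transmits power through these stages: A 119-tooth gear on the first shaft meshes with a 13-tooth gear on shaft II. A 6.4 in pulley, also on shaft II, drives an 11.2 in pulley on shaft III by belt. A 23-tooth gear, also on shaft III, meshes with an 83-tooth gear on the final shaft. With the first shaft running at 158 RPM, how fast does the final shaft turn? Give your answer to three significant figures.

the first shaft → shaft II (gear mesh, 13/119): 158 ÷ 0.10924 = 1446.3 RPM
shaft II → shaft III (belt, 11.2/6.4): 1446.3 ÷ 1.75 = 826.46 RPM
shaft III → the final shaft (gear mesh, 83/23): 826.46 ÷ 3.6087 = 229.02 RPM

229 RPM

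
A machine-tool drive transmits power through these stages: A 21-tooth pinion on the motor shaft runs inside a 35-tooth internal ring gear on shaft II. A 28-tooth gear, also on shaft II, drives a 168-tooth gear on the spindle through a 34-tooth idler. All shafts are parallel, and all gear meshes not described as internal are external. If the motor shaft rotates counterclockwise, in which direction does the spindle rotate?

counterclockwise

the motor shaft → shaft II: internal mesh, same direction → CCW.
shaft II → the spindle: driver → idler → driven is 2 external meshes, 2 reversals → CCW.
2 reversals in total — an even number — so the spindle turns the same way as the motor shaft.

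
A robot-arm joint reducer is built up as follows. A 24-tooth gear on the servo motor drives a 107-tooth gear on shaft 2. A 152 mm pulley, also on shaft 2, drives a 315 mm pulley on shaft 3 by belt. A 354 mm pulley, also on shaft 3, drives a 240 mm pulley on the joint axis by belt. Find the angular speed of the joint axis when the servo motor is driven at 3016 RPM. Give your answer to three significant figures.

gear mesh 107/24 = 4.4583 → 3016/4.4583 = 676.49 RPM
belt 315/152 = 2.0724 → 676.49/2.0724 = 326.43 RPM
belt 240/354 = 0.67797 → 326.43/0.67797 = 481.49 RPM

481 RPM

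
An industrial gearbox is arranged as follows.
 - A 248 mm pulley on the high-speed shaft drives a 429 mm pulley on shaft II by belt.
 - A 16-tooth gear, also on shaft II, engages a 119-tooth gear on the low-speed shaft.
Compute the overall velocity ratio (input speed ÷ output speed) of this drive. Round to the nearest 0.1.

Each stage contributes driven/driver: belt 429/248 = 1.7298, gear mesh 119/16 = 7.4375.
Overall: 1.7298 × 7.4375 = 12.866.

12.9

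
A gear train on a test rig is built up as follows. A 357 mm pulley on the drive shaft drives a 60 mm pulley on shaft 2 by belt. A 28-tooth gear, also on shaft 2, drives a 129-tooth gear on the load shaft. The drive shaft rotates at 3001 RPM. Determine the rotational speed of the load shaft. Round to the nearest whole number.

3876 RPM

the drive shaft → shaft 2 (belt, 60/357): 3001 ÷ 0.16807 = 17856 RPM
shaft 2 → the load shaft (gear mesh, 129/28): 17856 ÷ 4.6071 = 3875.7 RPM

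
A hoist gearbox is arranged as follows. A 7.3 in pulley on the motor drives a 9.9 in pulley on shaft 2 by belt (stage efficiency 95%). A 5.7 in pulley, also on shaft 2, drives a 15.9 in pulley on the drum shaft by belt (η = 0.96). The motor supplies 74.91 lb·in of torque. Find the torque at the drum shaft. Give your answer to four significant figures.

258.4 lb·in

belt 9.9/7.3 = 1.3562 → τ = 74.91·1.3562·0.95 = 96.511 lb·in
belt 15.9/5.7 = 2.7895 → τ = 96.511·2.7895·0.96 = 258.45 lb·in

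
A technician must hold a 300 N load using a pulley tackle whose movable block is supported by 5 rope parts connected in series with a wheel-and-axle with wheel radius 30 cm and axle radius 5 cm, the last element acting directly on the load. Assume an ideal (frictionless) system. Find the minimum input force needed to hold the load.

Block-and-tackle MA = number of supporting rope parts = 5.
Wheel-and-axle MA = R/r = 30/5 = 6.
Combined ideal MA = 5 × 6 = 30.
Effort = load / MA = 300 / 30 = 10 N.

10 N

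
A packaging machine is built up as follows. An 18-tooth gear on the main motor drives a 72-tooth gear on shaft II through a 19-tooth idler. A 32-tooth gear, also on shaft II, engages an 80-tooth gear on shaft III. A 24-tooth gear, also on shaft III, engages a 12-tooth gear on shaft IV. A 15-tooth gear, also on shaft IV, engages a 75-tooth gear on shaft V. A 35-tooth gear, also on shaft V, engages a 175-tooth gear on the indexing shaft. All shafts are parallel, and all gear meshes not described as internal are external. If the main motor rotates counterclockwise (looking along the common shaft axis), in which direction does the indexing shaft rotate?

the main motor → shaft II: driver → idler → driven is 2 external meshes, 2 reversals → CCW.
shaft II → shaft III: external mesh, 1 reversal → CW.
shaft III → shaft IV: external mesh, 1 reversal → CCW.
shaft IV → shaft V: external mesh, 1 reversal → CW.
shaft V → the indexing shaft: external mesh, 1 reversal → CCW.
6 reversals in total — an even number — so the indexing shaft turns the same way as the main motor.

counterclockwise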